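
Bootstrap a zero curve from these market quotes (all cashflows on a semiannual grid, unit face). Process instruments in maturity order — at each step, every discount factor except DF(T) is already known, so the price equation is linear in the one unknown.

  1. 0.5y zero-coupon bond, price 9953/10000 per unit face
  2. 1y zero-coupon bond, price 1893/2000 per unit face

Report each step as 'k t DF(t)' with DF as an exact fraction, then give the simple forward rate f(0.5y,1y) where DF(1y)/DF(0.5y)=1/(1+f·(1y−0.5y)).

1 1/2 9953/10000
2 1 1893/2000
f(0.5y,1y) = ((9953/10000)/(1893/2000) − 1)/(1/2) = 976/9465 ≈ 10.3117%

step 1 [0.5y] zero: DF = P = 9953/10000 ≈ 0.995300
step 2 [1y] zero: DF = P = 1893/2000 ≈ 0.946500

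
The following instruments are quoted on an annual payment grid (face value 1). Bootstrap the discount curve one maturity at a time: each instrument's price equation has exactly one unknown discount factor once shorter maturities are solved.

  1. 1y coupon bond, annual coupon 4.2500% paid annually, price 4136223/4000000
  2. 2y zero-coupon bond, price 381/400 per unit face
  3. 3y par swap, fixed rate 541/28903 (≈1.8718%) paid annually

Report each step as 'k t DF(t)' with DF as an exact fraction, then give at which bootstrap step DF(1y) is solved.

1 1 9919/10000
2 2 381/400
3 3 9459/10000
DF(1y) is solved at step 1

step 1 [1y] bond c/1=17/400: DF=(4136223/4000000 − 17/400·(0))/(1+17/400) = 9919/10000 ≈ 0.991900
step 2 [2y] zero: DF = P = 381/400 ≈ 0.952500
step 3 [3y] swap r/1=541/28903: DF=(1 − 541/28903·(0.991900+0.952500))/(1+541/28903) = 9459/10000 ≈ 0.945900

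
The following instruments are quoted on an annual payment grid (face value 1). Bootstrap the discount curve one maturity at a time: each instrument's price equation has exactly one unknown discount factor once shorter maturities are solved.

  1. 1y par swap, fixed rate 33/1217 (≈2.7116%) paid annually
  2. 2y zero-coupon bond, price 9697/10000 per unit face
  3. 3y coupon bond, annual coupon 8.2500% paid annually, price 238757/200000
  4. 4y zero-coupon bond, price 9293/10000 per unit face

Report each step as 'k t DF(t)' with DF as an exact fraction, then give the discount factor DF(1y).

step 1 [1y] swap r/1=33/1217: DF=(1 − 33/1217·(0))/(1+33/1217) = 1217/1250 ≈ 0.973600
step 2 [2y] zero: DF = P = 9697/10000 ≈ 0.969700
step 3 [3y] bond c/1=33/400: DF=(238757/200000 − 33/400·(0.973600+0.969700))/(1+33/400) = 9547/10000 ≈ 0.954700
step 4 [4y] zero: DF = P = 9293/10000 ≈ 0.929300

1 1 1217/1250
2 2 9697/10000
3 3 9547/10000
4 4 9293/10000
DF(1y) = 1217/1250 ≈ 0.973600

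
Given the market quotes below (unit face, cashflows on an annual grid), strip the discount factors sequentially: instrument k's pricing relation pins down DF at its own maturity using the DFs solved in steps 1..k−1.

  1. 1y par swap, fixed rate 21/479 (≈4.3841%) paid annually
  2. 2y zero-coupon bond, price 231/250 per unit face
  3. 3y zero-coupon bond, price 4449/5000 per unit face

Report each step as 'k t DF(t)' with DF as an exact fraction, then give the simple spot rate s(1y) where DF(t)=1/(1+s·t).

step 1 [1y] swap r/1=21/479: DF=(1 − 21/479·(0))/(1+21/479) = 479/500 ≈ 0.958000
step 2 [2y] zero: DF = P = 231/250 ≈ 0.924000
step 3 [3y] zero: DF = P = 4449/5000 ≈ 0.889800

1 1 479/500
2 2 231/250
3 3 4449/5000
s(1y) = (1/(479/500) − 1)/(1) = 21/479 ≈ 4.3841%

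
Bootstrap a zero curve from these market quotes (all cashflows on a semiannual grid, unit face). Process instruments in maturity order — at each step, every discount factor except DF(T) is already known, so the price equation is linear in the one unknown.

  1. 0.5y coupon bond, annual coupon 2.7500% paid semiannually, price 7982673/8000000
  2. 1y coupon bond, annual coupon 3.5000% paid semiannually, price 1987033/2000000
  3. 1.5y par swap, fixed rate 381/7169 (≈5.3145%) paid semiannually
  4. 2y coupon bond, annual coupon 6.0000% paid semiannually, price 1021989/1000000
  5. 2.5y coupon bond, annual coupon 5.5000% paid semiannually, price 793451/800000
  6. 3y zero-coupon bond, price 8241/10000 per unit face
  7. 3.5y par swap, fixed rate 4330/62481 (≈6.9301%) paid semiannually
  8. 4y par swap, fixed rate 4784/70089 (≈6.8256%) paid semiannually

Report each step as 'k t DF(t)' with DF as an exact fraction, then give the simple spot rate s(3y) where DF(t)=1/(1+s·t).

1 1/2 9843/10000
2 1 1919/2000
3 3/2 4619/5000
4 2 9087/10000
5 5/2 4321/5000
6 3 8241/10000
7 7/2 1567/2000
8 4 951/1250
s(3y) = (1/(8241/10000) − 1)/(3) = 1759/24723 ≈ 7.1148%

step 1 [0.5y] bond c/2=11/800: DF=(7982673/8000000 − 11/800·(0))/(1+11/800) = 9843/10000 ≈ 0.984300
step 2 [1y] bond c/2=7/400: DF=(1987033/2000000 − 7/400·(0.984300))/(1+7/400) = 1919/2000 ≈ 0.959500
step 3 [1.5y] swap r/2=381/14338: DF=(1 − 381/14338·(0.984300+0.959500))/(1+381/14338) = 4619/5000 ≈ 0.923800
step 4 [2y] bond c/2=3/100: DF=(1021989/1000000 − 3/100·(0.984300+0.959500+0.923800))/(1+3/100) = 9087/10000 ≈ 0.908700
step 5 [2.5y] bond c/2=11/400: DF=(793451/800000 − 11/400·(0.984300+0.959500+0.923800+0.908700))/(1+11/400) = 4321/5000 ≈ 0.864200
step 6 [3y] zero: DF = P = 8241/10000 ≈ 0.824100
step 7 [3.5y] swap r/2=2165/62481: DF=(1 − 2165/62481·(0.984300+0.959500+0.923800+0.908700+0.864200+0.824100))/(1+2165/62481) = 1567/2000 ≈ 0.783500
step 8 [4y] swap r/2=2392/70089: DF=(1 − 2392/70089·(0.984300+0.959500+0.923800+0.908700+0.864200+0.824100+0.783500))/(1+2392/70089) = 951/1250 ≈ 0.760800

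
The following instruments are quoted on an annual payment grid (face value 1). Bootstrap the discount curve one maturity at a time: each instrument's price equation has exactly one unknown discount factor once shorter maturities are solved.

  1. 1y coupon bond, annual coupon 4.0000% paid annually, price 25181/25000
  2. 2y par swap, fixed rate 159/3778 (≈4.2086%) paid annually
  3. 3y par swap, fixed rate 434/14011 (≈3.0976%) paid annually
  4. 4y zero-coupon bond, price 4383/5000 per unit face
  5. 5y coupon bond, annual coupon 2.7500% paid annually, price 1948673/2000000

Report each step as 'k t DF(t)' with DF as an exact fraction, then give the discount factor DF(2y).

1 1 1937/2000
2 2 1841/2000
3 3 2283/2500
4 4 4383/5000
5 5 4249/5000
DF(2y) = 1841/2000 ≈ 0.920500

step 1 [1y] bond c/1=1/25: DF=(25181/25000 − 1/25·(0))/(1+1/25) = 1937/2000 ≈ 0.968500
step 2 [2y] swap r/1=159/3778: DF=(1 − 159/3778·(0.968500))/(1+159/3778) = 1841/2000 ≈ 0.920500
step 3 [3y] swap r/1=434/14011: DF=(1 − 434/14011·(0.968500+0.920500))/(1+434/14011) = 2283/2500 ≈ 0.913200
step 4 [4y] zero: DF = P = 4383/5000 ≈ 0.876600
step 5 [5y] bond c/1=11/400: DF=(1948673/2000000 − 11/400·(0.968500+0.920500+0.913200+0.876600))/(1+11/400) = 4249/5000 ≈ 0.849800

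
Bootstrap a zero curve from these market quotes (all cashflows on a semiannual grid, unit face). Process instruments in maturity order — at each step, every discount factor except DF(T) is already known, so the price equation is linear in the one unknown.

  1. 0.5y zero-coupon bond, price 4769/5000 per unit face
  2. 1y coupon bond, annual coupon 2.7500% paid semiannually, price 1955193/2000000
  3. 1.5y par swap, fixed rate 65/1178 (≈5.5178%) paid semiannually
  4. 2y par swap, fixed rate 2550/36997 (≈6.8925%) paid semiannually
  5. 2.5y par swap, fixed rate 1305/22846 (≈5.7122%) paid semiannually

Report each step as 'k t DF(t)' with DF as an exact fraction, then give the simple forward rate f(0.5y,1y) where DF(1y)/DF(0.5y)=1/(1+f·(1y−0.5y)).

1 1/2 4769/5000
2 1 4757/5000
3 3/2 461/500
4 2 349/400
5 5/2 1739/2000
f(0.5y,1y) = ((4769/5000)/(4757/5000) − 1)/(1/2) = 24/4757 ≈ 0.5045%

step 1 [0.5y] zero: DF = P = 4769/5000 ≈ 0.953800
step 2 [1y] bond c/2=11/800: DF=(1955193/2000000 − 11/800·(0.953800))/(1+11/800) = 4757/5000 ≈ 0.951400
step 3 [1.5y] swap r/2=65/2356: DF=(1 − 65/2356·(0.953800+0.951400))/(1+65/2356) = 461/500 ≈ 0.922000
step 4 [2y] swap r/2=1275/36997: DF=(1 − 1275/36997·(0.953800+0.951400+0.922000))/(1+1275/36997) = 349/400 ≈ 0.872500
step 5 [2.5y] swap r/2=1305/45692: DF=(1 − 1305/45692·(0.953800+0.951400+0.922000+0.872500))/(1+1305/45692) = 1739/2000 ≈ 0.869500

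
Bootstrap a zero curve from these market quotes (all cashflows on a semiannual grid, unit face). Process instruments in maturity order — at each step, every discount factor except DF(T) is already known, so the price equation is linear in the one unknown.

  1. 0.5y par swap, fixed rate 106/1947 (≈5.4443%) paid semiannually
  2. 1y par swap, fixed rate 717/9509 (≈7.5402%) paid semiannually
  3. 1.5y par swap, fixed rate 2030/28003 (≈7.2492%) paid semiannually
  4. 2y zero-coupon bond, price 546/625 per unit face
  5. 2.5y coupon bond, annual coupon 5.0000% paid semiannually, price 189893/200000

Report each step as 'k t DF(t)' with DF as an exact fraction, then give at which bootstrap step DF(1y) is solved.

1 1/2 1947/2000
2 1 9283/10000
3 3/2 1797/2000
4 2 546/625
5 5/2 8367/10000
DF(1y) is solved at step 2

step 1 [0.5y] swap r/2=53/1947: DF=(1 − 53/1947·(0))/(1+53/1947) = 1947/2000 ≈ 0.973500
step 2 [1y] swap r/2=717/19018: DF=(1 − 717/19018·(0.973500))/(1+717/19018) = 9283/10000 ≈ 0.928300
step 3 [1.5y] swap r/2=1015/28003: DF=(1 − 1015/28003·(0.973500+0.928300))/(1+1015/28003) = 1797/2000 ≈ 0.898500
step 4 [2y] zero: DF = P = 546/625 ≈ 0.873600
step 5 [2.5y] bond c/2=1/40: DF=(189893/200000 − 1/40·(0.973500+0.928300+0.898500+0.873600))/(1+1/40) = 8367/10000 ≈ 0.836700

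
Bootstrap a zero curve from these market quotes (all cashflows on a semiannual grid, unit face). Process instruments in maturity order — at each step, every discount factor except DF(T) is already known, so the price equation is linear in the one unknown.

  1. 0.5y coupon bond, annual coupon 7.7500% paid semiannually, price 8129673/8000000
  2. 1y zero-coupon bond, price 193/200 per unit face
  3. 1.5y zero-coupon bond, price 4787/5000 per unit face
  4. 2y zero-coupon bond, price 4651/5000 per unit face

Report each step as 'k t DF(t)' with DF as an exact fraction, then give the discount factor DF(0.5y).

1 1/2 9783/10000
2 1 193/200
3 3/2 4787/5000
4 2 4651/5000
DF(0.5y) = 9783/10000 ≈ 0.978300

step 1 [0.5y] bond c/2=31/800: DF=(8129673/8000000 − 31/800·(0))/(1+31/800) = 9783/10000 ≈ 0.978300
step 2 [1y] zero: DF = P = 193/200 ≈ 0.965000
step 3 [1.5y] zero: DF = P = 4787/5000 ≈ 0.957400
step 4 [2y] zero: DF = P = 4651/5000 ≈ 0.930200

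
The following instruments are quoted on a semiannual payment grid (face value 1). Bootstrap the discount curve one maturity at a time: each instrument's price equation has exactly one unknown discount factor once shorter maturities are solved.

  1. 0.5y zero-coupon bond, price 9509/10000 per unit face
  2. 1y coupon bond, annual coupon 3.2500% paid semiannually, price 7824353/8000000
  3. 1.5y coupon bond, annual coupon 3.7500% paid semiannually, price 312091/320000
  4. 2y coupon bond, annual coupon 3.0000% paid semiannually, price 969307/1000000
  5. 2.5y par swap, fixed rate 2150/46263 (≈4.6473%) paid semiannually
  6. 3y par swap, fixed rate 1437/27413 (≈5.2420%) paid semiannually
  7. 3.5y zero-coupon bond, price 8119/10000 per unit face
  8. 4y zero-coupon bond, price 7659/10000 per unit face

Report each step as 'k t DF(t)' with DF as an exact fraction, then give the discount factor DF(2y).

step 1 [0.5y] zero: DF = P = 9509/10000 ≈ 0.950900
step 2 [1y] bond c/2=13/800: DF=(7824353/8000000 − 13/800·(0.950900))/(1+13/800) = 592/625 ≈ 0.947200
step 3 [1.5y] bond c/2=3/160: DF=(312091/320000 − 3/160·(0.950900+0.947200))/(1+3/160) = 1153/1250 ≈ 0.922400
step 4 [2y] bond c/2=3/200: DF=(969307/1000000 − 3/200·(0.950900+0.947200+0.922400))/(1+3/200) = 9133/10000 ≈ 0.913300
step 5 [2.5y] swap r/2=1075/46263: DF=(1 − 1075/46263·(0.950900+0.947200+0.922400+0.913300))/(1+1075/46263) = 357/400 ≈ 0.892500
step 6 [3y] swap r/2=1437/54826: DF=(1 − 1437/54826·(0.950900+0.947200+0.922400+0.913300+0.892500))/(1+1437/54826) = 8563/10000 ≈ 0.856300
step 7 [3.5y] zero: DF = P = 8119/10000 ≈ 0.811900
step 8 [4y] zero: DF = P = 7659/10000 ≈ 0.765900

1 1/2 9509/10000
2 1 592/625
3 3/2 1153/1250
4 2 9133/10000
5 5/2 357/400
6 3 8563/10000
7 7/2 8119/10000
8 4 7659/10000
DF(2y) = 9133/10000 ≈ 0.913300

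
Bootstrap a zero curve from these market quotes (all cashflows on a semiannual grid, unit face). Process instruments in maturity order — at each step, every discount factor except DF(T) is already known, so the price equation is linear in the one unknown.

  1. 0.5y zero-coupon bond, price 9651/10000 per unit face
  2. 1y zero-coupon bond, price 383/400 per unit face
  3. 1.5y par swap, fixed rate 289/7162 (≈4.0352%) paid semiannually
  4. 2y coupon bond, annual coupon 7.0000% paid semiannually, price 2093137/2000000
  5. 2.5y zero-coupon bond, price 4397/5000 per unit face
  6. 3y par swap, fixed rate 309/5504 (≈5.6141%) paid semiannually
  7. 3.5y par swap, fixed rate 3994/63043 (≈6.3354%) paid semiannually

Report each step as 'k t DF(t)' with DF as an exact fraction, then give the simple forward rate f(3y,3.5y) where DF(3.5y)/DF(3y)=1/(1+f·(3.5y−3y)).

1 1/2 9651/10000
2 1 383/400
3 3/2 4711/5000
4 2 9143/10000
5 5/2 4397/5000
6 3 1691/2000
7 7/2 8003/10000
f(3y,3.5y) = ((1691/2000)/(8003/10000) − 1)/(1/2) = 904/8003 ≈ 11.2958%

step 1 [0.5y] zero: DF = P = 9651/10000 ≈ 0.965100
step 2 [1y] zero: DF = P = 383/400 ≈ 0.957500
step 3 [1.5y] swap r/2=289/14324: DF=(1 − 289/14324·(0.965100+0.957500))/(1+289/14324) = 4711/5000 ≈ 0.942200
step 4 [2y] bond c/2=7/200: DF=(2093137/2000000 − 7/200·(0.965100+0.957500+0.942200))/(1+7/200) = 9143/10000 ≈ 0.914300
step 5 [2.5y] zero: DF = P = 4397/5000 ≈ 0.879400
step 6 [3y] swap r/2=309/11008: DF=(1 − 309/11008·(0.965100+0.957500+0.942200+0.914300+0.879400))/(1+309/11008) = 1691/2000 ≈ 0.845500
step 7 [3.5y] swap r/2=1997/63043: DF=(1 − 1997/63043·(0.965100+0.957500+0.942200+0.914300+0.879400+0.845500))/(1+1997/63043) = 8003/10000 ≈ 0.800300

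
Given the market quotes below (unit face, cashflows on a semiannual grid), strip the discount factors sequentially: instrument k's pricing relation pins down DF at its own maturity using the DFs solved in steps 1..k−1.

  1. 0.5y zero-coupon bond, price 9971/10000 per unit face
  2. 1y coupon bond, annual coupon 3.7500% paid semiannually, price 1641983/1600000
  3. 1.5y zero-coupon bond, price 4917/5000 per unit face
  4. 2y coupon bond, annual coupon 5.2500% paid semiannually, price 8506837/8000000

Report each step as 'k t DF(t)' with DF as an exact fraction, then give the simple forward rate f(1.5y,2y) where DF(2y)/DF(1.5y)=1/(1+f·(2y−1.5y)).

step 1 [0.5y] zero: DF = P = 9971/10000 ≈ 0.997100
step 2 [1y] bond c/2=3/160: DF=(1641983/1600000 − 3/160·(0.997100))/(1+3/160) = 989/1000 ≈ 0.989000
step 3 [1.5y] zero: DF = P = 4917/5000 ≈ 0.983400
step 4 [2y] bond c/2=21/800: DF=(8506837/8000000 − 21/800·(0.997100+0.989000+0.983400))/(1+21/800) = 4801/5000 ≈ 0.960200

1 1/2 9971/10000
2 1 989/1000
3 3/2 4917/5000
4 2 4801/5000
f(1.5y,2y) = ((4917/5000)/(4801/5000) − 1)/(1/2) = 232/4801 ≈ 4.8323%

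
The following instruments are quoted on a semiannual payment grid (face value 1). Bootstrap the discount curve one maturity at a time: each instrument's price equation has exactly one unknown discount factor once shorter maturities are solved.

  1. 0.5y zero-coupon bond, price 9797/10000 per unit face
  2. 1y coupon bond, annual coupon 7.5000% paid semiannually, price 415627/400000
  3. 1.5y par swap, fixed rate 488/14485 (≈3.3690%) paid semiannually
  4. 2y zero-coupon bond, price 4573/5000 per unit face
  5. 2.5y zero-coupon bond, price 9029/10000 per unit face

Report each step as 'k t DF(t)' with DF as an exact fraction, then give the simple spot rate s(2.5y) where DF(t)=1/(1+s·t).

1 1/2 9797/10000
2 1 9661/10000
3 3/2 1189/1250
4 2 4573/5000
5 5/2 9029/10000
s(2.5y) = (1/(9029/10000) − 1)/(5/2) = 1942/45145 ≈ 4.3017%

step 1 [0.5y] zero: DF = P = 9797/10000 ≈ 0.979700
step 2 [1y] bond c/2=3/80: DF=(415627/400000 − 3/80·(0.979700))/(1+3/80) = 9661/10000 ≈ 0.966100
step 3 [1.5y] swap r/2=244/14485: DF=(1 − 244/14485·(0.979700+0.966100))/(1+244/14485) = 1189/1250 ≈ 0.951200
step 4 [2y] zero: DF = P = 4573/5000 ≈ 0.914600
step 5 [2.5y] zero: DF = P = 9029/10000 ≈ 0.902900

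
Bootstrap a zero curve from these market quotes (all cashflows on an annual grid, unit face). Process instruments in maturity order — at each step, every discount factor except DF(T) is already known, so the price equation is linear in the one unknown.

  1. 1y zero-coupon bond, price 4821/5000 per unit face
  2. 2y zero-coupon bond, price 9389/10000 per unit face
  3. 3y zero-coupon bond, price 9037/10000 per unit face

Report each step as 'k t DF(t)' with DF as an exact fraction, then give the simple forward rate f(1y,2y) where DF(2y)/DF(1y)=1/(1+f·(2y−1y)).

1 1 4821/5000
2 2 9389/10000
3 3 9037/10000
f(1y,2y) = ((4821/5000)/(9389/10000) − 1)/(1) = 253/9389 ≈ 2.6946%

step 1 [1y] zero: DF = P = 4821/5000 ≈ 0.964200
step 2 [2y] zero: DF = P = 9389/10000 ≈ 0.938900
step 3 [3y] zero: DF = P = 9037/10000 ≈ 0.903700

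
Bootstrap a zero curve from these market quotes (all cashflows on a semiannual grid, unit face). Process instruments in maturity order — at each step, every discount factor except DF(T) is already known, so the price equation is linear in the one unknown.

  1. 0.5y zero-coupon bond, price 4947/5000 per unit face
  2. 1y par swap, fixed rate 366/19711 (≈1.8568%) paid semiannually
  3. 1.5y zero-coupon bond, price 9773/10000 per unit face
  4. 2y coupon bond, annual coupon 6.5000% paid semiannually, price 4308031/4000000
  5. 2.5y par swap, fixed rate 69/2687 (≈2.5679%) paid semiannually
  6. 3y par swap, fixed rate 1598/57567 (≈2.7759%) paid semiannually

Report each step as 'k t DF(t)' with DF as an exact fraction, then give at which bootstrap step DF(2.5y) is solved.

step 1 [0.5y] zero: DF = P = 4947/5000 ≈ 0.989400
step 2 [1y] swap r/2=183/19711: DF=(1 − 183/19711·(0.989400))/(1+183/19711) = 9817/10000 ≈ 0.981700
step 3 [1.5y] zero: DF = P = 9773/10000 ≈ 0.977300
step 4 [2y] bond c/2=13/400: DF=(4308031/4000000 − 13/400·(0.989400+0.981700+0.977300))/(1+13/400) = 9503/10000 ≈ 0.950300
step 5 [2.5y] swap r/2=69/5374: DF=(1 − 69/5374·(0.989400+0.981700+0.977300+0.950300))/(1+69/5374) = 9379/10000 ≈ 0.937900
step 6 [3y] swap r/2=799/57567: DF=(1 − 799/57567·(0.989400+0.981700+0.977300+0.950300+0.937900))/(1+799/57567) = 9201/10000 ≈ 0.920100

1 1/2 4947/5000
2 1 9817/10000
3 3/2 9773/10000
4 2 9503/10000
5 5/2 9379/10000
6 3 9201/10000
DF(2.5y) is solved at step 5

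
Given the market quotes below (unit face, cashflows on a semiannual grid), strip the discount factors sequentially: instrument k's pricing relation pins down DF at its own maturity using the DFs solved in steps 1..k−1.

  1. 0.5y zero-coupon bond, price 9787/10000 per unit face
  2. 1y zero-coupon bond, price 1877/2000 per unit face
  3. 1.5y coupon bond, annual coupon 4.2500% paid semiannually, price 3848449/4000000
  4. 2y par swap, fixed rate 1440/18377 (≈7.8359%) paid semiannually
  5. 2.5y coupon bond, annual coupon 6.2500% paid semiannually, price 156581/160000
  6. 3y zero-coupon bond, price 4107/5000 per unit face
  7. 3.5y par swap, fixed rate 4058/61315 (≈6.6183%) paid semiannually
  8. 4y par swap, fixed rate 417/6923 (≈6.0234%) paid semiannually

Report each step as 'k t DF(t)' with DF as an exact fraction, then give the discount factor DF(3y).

1 1/2 9787/10000
2 1 1877/2000
3 3/2 4511/5000
4 2 107/125
5 5/2 1047/1250
6 3 4107/5000
7 7/2 7971/10000
8 4 1583/2000
DF(3y) = 4107/5000 ≈ 0.821400

step 1 [0.5y] zero: DF = P = 9787/10000 ≈ 0.978700
step 2 [1y] zero: DF = P = 1877/2000 ≈ 0.938500
step 3 [1.5y] bond c/2=17/800: DF=(3848449/4000000 − 17/800·(0.978700+0.938500))/(1+17/800) = 4511/5000 ≈ 0.902200
step 4 [2y] swap r/2=720/18377: DF=(1 − 720/18377·(0.978700+0.938500+0.902200))/(1+720/18377) = 107/125 ≈ 0.856000
step 5 [2.5y] bond c/2=1/32: DF=(156581/160000 − 1/32·(0.978700+0.938500+0.902200+0.856000))/(1+1/32) = 1047/1250 ≈ 0.837600
step 6 [3y] zero: DF = P = 4107/5000 ≈ 0.821400
step 7 [3.5y] swap r/2=2029/61315: DF=(1 − 2029/61315·(0.978700+0.938500+0.902200+0.856000+0.837600+0.821400))/(1+2029/61315) = 7971/10000 ≈ 0.797100
step 8 [4y] swap r/2=417/13846: DF=(1 − 417/13846·(0.978700+0.938500+0.902200+0.856000+0.837600+0.821400+0.797100))/(1+417/13846) = 1583/2000 ≈ 0.791500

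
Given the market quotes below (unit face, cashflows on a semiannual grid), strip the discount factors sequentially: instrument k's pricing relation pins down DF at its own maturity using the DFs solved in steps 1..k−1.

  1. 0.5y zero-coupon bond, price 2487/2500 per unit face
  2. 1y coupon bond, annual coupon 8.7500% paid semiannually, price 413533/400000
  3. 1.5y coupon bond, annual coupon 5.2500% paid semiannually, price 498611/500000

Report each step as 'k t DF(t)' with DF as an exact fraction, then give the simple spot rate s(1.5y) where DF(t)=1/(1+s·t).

1 1/2 2487/2500
2 1 593/625
3 3/2 461/500
s(1.5y) = (1/(461/500) − 1)/(3/2) = 26/461 ≈ 5.6399%

step 1 [0.5y] zero: DF = P = 2487/2500 ≈ 0.994800
step 2 [1y] bond c/2=7/160: DF=(413533/400000 − 7/160·(0.994800))/(1+7/160) = 593/625 ≈ 0.948800
step 3 [1.5y] bond c/2=21/800: DF=(498611/500000 − 21/800·(0.994800+0.948800))/(1+21/800) = 461/500 ≈ 0.922000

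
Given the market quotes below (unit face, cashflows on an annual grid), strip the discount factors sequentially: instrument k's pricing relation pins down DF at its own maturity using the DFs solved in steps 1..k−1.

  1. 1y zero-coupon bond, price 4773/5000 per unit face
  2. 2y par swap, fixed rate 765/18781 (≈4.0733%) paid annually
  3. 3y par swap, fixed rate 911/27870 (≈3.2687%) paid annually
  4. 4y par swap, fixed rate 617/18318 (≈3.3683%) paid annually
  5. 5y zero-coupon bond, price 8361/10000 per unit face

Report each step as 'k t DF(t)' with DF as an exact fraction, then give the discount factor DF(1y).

1 1 4773/5000
2 2 1847/2000
3 3 9089/10000
4 4 4383/5000
5 5 8361/10000
DF(1y) = 4773/5000 ≈ 0.954600

step 1 [1y] zero: DF = P = 4773/5000 ≈ 0.954600
step 2 [2y] swap r/1=765/18781: DF=(1 − 765/18781·(0.954600))/(1+765/18781) = 1847/2000 ≈ 0.923500
step 3 [3y] swap r/1=911/27870: DF=(1 − 911/27870·(0.954600+0.923500))/(1+911/27870) = 9089/10000 ≈ 0.908900
step 4 [4y] swap r/1=617/18318: DF=(1 − 617/18318·(0.954600+0.923500+0.908900))/(1+617/18318) = 4383/5000 ≈ 0.876600
step 5 [5y] zero: DF = P = 8361/10000 ≈ 0.836100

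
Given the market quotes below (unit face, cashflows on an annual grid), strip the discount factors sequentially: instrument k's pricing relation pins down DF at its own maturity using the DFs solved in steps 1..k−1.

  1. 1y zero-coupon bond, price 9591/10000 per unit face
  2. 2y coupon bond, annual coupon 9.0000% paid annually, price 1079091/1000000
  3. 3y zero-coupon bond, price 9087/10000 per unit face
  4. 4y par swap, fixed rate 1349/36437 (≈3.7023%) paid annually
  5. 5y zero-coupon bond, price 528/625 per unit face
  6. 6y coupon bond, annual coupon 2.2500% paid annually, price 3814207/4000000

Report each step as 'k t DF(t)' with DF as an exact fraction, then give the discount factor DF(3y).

1 1 9591/10000
2 2 2277/2500
3 3 9087/10000
4 4 8651/10000
5 5 528/625
6 6 4169/5000
DF(3y) = 9087/10000 ≈ 0.908700

step 1 [1y] zero: DF = P = 9591/10000 ≈ 0.959100
step 2 [2y] bond c/1=9/100: DF=(1079091/1000000 − 9/100·(0.959100))/(1+9/100) = 2277/2500 ≈ 0.910800
step 3 [3y] zero: DF = P = 9087/10000 ≈ 0.908700
step 4 [4y] swap r/1=1349/36437: DF=(1 − 1349/36437·(0.959100+0.910800+0.908700))/(1+1349/36437) = 8651/10000 ≈ 0.865100
step 5 [5y] zero: DF = P = 528/625 ≈ 0.844800
step 6 [6y] bond c/1=9/400: DF=(3814207/4000000 − 9/400·(0.959100+0.910800+0.908700+0.865100+0.844800))/(1+9/400) = 4169/5000 ≈ 0.833800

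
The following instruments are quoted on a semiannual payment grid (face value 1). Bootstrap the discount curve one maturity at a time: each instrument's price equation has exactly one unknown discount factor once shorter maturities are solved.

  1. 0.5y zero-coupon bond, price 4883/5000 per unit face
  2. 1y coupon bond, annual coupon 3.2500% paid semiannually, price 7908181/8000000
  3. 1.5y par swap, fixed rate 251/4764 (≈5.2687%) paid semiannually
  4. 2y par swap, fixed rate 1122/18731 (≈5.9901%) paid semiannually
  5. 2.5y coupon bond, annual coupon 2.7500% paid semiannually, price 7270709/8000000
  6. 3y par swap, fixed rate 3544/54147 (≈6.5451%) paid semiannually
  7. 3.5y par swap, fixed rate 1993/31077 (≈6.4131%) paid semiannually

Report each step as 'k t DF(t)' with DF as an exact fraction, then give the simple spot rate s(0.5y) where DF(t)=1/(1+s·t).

1 1/2 4883/5000
2 1 9571/10000
3 3/2 9247/10000
4 2 4439/5000
5 5/2 8457/10000
6 3 2057/2500
7 7/2 8007/10000
s(0.5y) = (1/(4883/5000) − 1)/(1/2) = 234/4883 ≈ 4.7921%

step 1 [0.5y] zero: DF = P = 4883/5000 ≈ 0.976600
step 2 [1y] bond c/2=13/800: DF=(7908181/8000000 − 13/800·(0.976600))/(1+13/800) = 9571/10000 ≈ 0.957100
step 3 [1.5y] swap r/2=251/9528: DF=(1 − 251/9528·(0.976600+0.957100))/(1+251/9528) = 9247/10000 ≈ 0.924700
step 4 [2y] swap r/2=561/18731: DF=(1 − 561/18731·(0.976600+0.957100+0.924700))/(1+561/18731) = 4439/5000 ≈ 0.887800
step 5 [2.5y] bond c/2=11/800: DF=(7270709/8000000 − 11/800·(0.976600+0.957100+0.924700+0.887800))/(1+11/800) = 8457/10000 ≈ 0.845700
step 6 [3y] swap r/2=1772/54147: DF=(1 − 1772/54147·(0.976600+0.957100+0.924700+0.887800+0.845700))/(1+1772/54147) = 2057/2500 ≈ 0.822800
step 7 [3.5y] swap r/2=1993/62154: DF=(1 − 1993/62154·(0.976600+0.957100+0.924700+0.887800+0.845700+0.822800))/(1+1993/62154) = 8007/10000 ≈ 0.800700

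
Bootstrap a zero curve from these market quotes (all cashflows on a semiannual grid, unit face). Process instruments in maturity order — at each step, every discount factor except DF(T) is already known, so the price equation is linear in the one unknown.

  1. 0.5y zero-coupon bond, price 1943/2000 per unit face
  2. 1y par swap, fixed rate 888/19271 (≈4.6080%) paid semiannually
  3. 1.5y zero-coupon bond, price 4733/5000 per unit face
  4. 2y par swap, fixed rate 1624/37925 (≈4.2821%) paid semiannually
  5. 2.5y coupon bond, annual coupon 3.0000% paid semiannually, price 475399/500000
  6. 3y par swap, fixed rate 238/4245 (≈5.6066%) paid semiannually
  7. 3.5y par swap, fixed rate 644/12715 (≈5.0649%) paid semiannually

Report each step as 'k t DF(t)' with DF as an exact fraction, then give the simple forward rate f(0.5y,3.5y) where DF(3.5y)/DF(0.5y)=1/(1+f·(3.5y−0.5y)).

1 1/2 1943/2000
2 1 2389/2500
3 3/2 4733/5000
4 2 2297/2500
5 5/2 8807/10000
6 3 8453/10000
7 7/2 839/1000
f(0.5y,3.5y) = ((1943/2000)/(839/1000) − 1)/(3) = 265/5034 ≈ 5.2642%

step 1 [0.5y] zero: DF = P = 1943/2000 ≈ 0.971500
step 2 [1y] swap r/2=444/19271: DF=(1 − 444/19271·(0.971500))/(1+444/19271) = 2389/2500 ≈ 0.955600
step 3 [1.5y] zero: DF = P = 4733/5000 ≈ 0.946600
step 4 [2y] swap r/2=812/37925: DF=(1 − 812/37925·(0.971500+0.955600+0.946600))/(1+812/37925) = 2297/2500 ≈ 0.918800
step 5 [2.5y] bond c/2=3/200: DF=(475399/500000 − 3/200·(0.971500+0.955600+0.946600+0.918800))/(1+3/200) = 8807/10000 ≈ 0.880700
step 6 [3y] swap r/2=119/4245: DF=(1 − 119/4245·(0.971500+0.955600+0.946600+0.918800+0.880700))/(1+119/4245) = 8453/10000 ≈ 0.845300
step 7 [3.5y] swap r/2=322/12715: DF=(1 − 322/12715·(0.971500+0.955600+0.946600+0.918800+0.880700+0.845300))/(1+322/12715) = 839/1000 ≈ 0.839000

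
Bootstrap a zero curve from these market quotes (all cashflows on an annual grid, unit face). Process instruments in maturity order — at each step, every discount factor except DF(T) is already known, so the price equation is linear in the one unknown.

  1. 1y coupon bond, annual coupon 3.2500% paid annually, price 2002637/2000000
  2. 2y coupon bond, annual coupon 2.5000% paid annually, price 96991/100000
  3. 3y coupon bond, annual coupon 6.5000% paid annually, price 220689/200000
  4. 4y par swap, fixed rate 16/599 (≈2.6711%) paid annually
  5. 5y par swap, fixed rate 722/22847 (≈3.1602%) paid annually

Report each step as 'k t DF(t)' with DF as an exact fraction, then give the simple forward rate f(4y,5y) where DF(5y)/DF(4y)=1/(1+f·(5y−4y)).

step 1 [1y] bond c/1=13/400: DF=(2002637/2000000 − 13/400·(0))/(1+13/400) = 4849/5000 ≈ 0.969800
step 2 [2y] bond c/1=1/40: DF=(96991/100000 − 1/40·(0.969800))/(1+1/40) = 4613/5000 ≈ 0.922600
step 3 [3y] bond c/1=13/200: DF=(220689/200000 − 13/200·(0.969800+0.922600))/(1+13/200) = 4603/5000 ≈ 0.920600
step 4 [4y] swap r/1=16/599: DF=(1 − 16/599·(0.969800+0.922600+0.920600))/(1+16/599) = 563/625 ≈ 0.900800
step 5 [5y] swap r/1=722/22847: DF=(1 − 722/22847·(0.969800+0.922600+0.920600+0.900800))/(1+722/22847) = 2139/2500 ≈ 0.855600

1 1 4849/5000
2 2 4613/5000
3 3 4603/5000
4 4 563/625
5 5 2139/2500
f(4y,5y) = ((563/625)/(2139/2500) − 1)/(1) = 113/2139 ≈ 5.2828%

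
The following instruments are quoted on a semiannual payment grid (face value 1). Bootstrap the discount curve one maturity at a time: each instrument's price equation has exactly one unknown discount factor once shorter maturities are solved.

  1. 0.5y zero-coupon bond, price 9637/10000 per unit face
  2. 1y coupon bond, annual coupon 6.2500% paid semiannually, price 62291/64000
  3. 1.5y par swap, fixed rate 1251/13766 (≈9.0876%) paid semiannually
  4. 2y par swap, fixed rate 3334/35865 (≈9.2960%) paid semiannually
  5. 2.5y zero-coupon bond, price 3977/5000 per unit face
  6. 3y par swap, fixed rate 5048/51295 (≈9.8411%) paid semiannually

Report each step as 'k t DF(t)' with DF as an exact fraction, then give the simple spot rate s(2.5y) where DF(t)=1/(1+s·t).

1 1/2 9637/10000
2 1 4573/5000
3 3/2 8749/10000
4 2 8333/10000
5 5/2 3977/5000
6 3 1869/2500
s(2.5y) = (1/(3977/5000) − 1)/(5/2) = 2046/19885 ≈ 10.2892%

step 1 [0.5y] zero: DF = P = 9637/10000 ≈ 0.963700
step 2 [1y] bond c/2=1/32: DF=(62291/64000 − 1/32·(0.963700))/(1+1/32) = 4573/5000 ≈ 0.914600
step 3 [1.5y] swap r/2=1251/27532: DF=(1 − 1251/27532·(0.963700+0.914600))/(1+1251/27532) = 8749/10000 ≈ 0.874900
step 4 [2y] swap r/2=1667/35865: DF=(1 − 1667/35865·(0.963700+0.914600+0.874900))/(1+1667/35865) = 8333/10000 ≈ 0.833300
step 5 [2.5y] zero: DF = P = 3977/5000 ≈ 0.795400
step 6 [3y] swap r/2=2524/51295: DF=(1 − 2524/51295·(0.963700+0.914600+0.874900+0.833300+0.795400))/(1+2524/51295) = 1869/2500 ≈ 0.747600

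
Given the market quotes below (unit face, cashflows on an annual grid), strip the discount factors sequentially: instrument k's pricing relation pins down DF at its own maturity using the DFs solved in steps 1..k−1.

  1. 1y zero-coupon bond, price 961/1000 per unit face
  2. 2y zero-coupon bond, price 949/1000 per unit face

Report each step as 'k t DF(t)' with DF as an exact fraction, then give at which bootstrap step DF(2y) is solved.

1 1 961/1000
2 2 949/1000
DF(2y) is solved at step 2

step 1 [1y] zero: DF = P = 961/1000 ≈ 0.961000
step 2 [2y] zero: DF = P = 949/1000 ≈ 0.949000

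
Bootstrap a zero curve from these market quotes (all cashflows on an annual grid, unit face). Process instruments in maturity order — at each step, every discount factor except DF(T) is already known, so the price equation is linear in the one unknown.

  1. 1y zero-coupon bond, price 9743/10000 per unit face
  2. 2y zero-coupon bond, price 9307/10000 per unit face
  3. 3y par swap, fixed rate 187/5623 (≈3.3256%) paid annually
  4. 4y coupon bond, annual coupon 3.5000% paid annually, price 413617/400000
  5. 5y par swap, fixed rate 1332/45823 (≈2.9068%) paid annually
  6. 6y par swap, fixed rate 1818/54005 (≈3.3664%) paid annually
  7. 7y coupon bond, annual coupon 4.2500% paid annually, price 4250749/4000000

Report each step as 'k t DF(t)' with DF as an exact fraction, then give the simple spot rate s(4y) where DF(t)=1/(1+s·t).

step 1 [1y] zero: DF = P = 9743/10000 ≈ 0.974300
step 2 [2y] zero: DF = P = 9307/10000 ≈ 0.930700
step 3 [3y] swap r/1=187/5623: DF=(1 − 187/5623·(0.974300+0.930700))/(1+187/5623) = 1813/2000 ≈ 0.906500
step 4 [4y] bond c/1=7/200: DF=(413617/400000 − 7/200·(0.974300+0.930700+0.906500))/(1+7/200) = 113/125 ≈ 0.904000
step 5 [5y] swap r/1=1332/45823: DF=(1 − 1332/45823·(0.974300+0.930700+0.906500+0.904000))/(1+1332/45823) = 2167/2500 ≈ 0.866800
step 6 [6y] swap r/1=1818/54005: DF=(1 − 1818/54005·(0.974300+0.930700+0.906500+0.904000+0.866800))/(1+1818/54005) = 4091/5000 ≈ 0.818200
step 7 [7y] bond c/1=17/400: DF=(4250749/4000000 − 17/400·(0.974300+0.930700+0.906500+0.904000+0.866800+0.818200))/(1+17/400) = 999/1250 ≈ 0.799200

1 1 9743/10000
2 2 9307/10000
3 3 1813/2000
4 4 113/125
5 5 2167/2500
6 6 4091/5000
7 7 999/1250
s(4y) = (1/(113/125) − 1)/(4) = 3/113 ≈ 2.6549%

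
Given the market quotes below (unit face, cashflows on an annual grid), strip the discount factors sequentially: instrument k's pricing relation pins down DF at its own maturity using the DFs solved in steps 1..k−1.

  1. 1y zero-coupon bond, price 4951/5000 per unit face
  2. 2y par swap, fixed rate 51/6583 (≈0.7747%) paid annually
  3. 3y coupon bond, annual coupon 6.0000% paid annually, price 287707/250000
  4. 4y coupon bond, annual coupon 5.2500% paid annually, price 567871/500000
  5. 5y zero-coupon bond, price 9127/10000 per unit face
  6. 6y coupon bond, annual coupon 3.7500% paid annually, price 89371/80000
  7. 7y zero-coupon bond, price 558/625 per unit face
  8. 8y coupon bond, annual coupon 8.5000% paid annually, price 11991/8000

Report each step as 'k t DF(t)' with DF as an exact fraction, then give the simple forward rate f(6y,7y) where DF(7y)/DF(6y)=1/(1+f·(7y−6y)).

step 1 [1y] zero: DF = P = 4951/5000 ≈ 0.990200
step 2 [2y] swap r/1=51/6583: DF=(1 − 51/6583·(0.990200))/(1+51/6583) = 9847/10000 ≈ 0.984700
step 3 [3y] bond c/1=3/50: DF=(287707/250000 − 3/50·(0.990200+0.984700))/(1+3/50) = 9739/10000 ≈ 0.973900
step 4 [4y] bond c/1=21/400: DF=(567871/500000 − 21/400·(0.990200+0.984700+0.973900))/(1+21/400) = 233/250 ≈ 0.932000
step 5 [5y] zero: DF = P = 9127/10000 ≈ 0.912700
step 6 [6y] bond c/1=3/80: DF=(89371/80000 − 3/80·(0.990200+0.984700+0.973900+0.932000+0.912700))/(1+3/80) = 1807/2000 ≈ 0.903500
step 7 [7y] zero: DF = P = 558/625 ≈ 0.892800
step 8 [8y] bond c/1=17/200: DF=(11991/8000 − 17/200·(0.990200+0.984700+0.973900+0.932000+0.912700+0.903500+0.892800))/(1+17/200) = 2163/2500 ≈ 0.865200

1 1 4951/5000
2 2 9847/10000
3 3 9739/10000
4 4 233/250
5 5 9127/10000
6 6 1807/2000
7 7 558/625
8 8 2163/2500
f(6y,7y) = ((1807/2000)/(558/625) − 1)/(1) = 107/8928 ≈ 1.1985%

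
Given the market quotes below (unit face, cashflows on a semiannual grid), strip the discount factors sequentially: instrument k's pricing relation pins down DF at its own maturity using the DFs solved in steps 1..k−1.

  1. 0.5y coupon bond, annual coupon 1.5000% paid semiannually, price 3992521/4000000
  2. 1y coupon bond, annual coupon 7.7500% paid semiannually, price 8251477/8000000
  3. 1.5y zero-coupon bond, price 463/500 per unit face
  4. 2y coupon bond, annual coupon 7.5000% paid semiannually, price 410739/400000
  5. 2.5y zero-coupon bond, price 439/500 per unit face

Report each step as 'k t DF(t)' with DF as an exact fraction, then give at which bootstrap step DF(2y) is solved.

step 1 [0.5y] bond c/2=3/400: DF=(3992521/4000000 − 3/400·(0))/(1+3/400) = 9907/10000 ≈ 0.990700
step 2 [1y] bond c/2=31/800: DF=(8251477/8000000 − 31/800·(0.990700))/(1+31/800) = 239/250 ≈ 0.956000
step 3 [1.5y] zero: DF = P = 463/500 ≈ 0.926000
step 4 [2y] bond c/2=3/80: DF=(410739/400000 − 3/80·(0.990700+0.956000+0.926000))/(1+3/80) = 8859/10000 ≈ 0.885900
step 5 [2.5y] zero: DF = P = 439/500 ≈ 0.878000

1 1/2 9907/10000
2 1 239/250
3 3/2 463/500
4 2 8859/10000
5 5/2 439/500
DF(2y) is solved at step 4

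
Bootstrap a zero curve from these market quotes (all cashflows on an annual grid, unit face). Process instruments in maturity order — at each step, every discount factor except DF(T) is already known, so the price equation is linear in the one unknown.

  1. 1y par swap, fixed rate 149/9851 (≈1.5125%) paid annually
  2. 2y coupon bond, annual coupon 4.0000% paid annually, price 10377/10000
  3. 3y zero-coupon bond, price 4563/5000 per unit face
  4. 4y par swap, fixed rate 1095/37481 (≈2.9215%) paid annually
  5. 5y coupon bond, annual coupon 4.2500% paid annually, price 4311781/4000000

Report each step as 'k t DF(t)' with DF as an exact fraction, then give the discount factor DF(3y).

step 1 [1y] swap r/1=149/9851: DF=(1 − 149/9851·(0))/(1+149/9851) = 9851/10000 ≈ 0.985100
step 2 [2y] bond c/1=1/25: DF=(10377/10000 − 1/25·(0.985100))/(1+1/25) = 9599/10000 ≈ 0.959900
step 3 [3y] zero: DF = P = 4563/5000 ≈ 0.912600
step 4 [4y] swap r/1=1095/37481: DF=(1 − 1095/37481·(0.985100+0.959900+0.912600))/(1+1095/37481) = 1781/2000 ≈ 0.890500
step 5 [5y] bond c/1=17/400: DF=(4311781/4000000 − 17/400·(0.985100+0.959900+0.912600+0.890500))/(1+17/400) = 2203/2500 ≈ 0.881200

1 1 9851/10000
2 2 9599/10000
3 3 4563/5000
4 4 1781/2000
5 5 2203/2500
DF(3y) = 4563/5000 ≈ 0.912600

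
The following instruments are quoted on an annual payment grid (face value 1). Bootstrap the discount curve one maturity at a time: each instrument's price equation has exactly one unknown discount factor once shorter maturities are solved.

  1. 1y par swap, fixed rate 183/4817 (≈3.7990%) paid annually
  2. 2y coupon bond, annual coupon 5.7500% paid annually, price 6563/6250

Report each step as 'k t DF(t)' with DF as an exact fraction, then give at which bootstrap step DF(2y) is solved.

1 1 4817/5000
2 2 4703/5000
DF(2y) is solved at step 2

step 1 [1y] swap r/1=183/4817: DF=(1 − 183/4817·(0))/(1+183/4817) = 4817/5000 ≈ 0.963400
step 2 [2y] bond c/1=23/400: DF=(6563/6250 − 23/400·(0.963400))/(1+23/400) = 4703/5000 ≈ 0.940600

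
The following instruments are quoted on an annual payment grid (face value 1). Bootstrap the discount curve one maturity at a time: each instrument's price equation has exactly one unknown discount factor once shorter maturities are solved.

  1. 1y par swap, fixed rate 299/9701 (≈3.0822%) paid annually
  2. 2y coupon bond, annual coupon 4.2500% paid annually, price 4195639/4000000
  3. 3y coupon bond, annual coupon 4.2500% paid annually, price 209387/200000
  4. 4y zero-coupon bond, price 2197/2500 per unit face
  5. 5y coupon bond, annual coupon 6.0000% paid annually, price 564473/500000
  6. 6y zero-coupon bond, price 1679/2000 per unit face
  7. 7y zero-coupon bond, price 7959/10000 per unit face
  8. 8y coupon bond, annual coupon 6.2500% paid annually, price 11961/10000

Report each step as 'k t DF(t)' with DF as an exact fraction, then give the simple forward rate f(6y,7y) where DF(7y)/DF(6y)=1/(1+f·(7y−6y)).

1 1 9701/10000
2 2 4833/5000
3 3 9253/10000
4 4 2197/2500
5 5 8533/10000
6 6 1679/2000
7 7 7959/10000
8 8 7593/10000
f(6y,7y) = ((1679/2000)/(7959/10000) − 1)/(1) = 436/7959 ≈ 5.4781%

step 1 [1y] swap r/1=299/9701: DF=(1 − 299/9701·(0))/(1+299/9701) = 9701/10000 ≈ 0.970100
step 2 [2y] bond c/1=17/400: DF=(4195639/4000000 − 17/400·(0.970100))/(1+17/400) = 4833/5000 ≈ 0.966600
step 3 [3y] bond c/1=17/400: DF=(209387/200000 − 17/400·(0.970100+0.966600))/(1+17/400) = 9253/10000 ≈ 0.925300
step 4 [4y] zero: DF = P = 2197/2500 ≈ 0.878800
step 5 [5y] bond c/1=3/50: DF=(564473/500000 − 3/50·(0.970100+0.966600+0.925300+0.878800))/(1+3/50) = 8533/10000 ≈ 0.853300
step 6 [6y] zero: DF = P = 1679/2000 ≈ 0.839500
step 7 [7y] zero: DF = P = 7959/10000 ≈ 0.795900
step 8 [8y] bond c/1=1/16: DF=(11961/10000 − 1/16·(0.970100+0.966600+0.925300+0.878800+0.853300+0.839500+0.795900))/(1+1/16) = 7593/10000 ≈ 0.759300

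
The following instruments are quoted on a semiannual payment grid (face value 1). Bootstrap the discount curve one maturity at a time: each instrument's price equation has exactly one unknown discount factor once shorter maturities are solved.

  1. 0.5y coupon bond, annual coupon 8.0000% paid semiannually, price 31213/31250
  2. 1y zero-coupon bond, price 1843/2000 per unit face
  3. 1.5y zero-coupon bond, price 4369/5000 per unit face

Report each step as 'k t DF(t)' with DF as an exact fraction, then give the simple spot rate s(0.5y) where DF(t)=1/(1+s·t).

1 1/2 2401/2500
2 1 1843/2000
3 3/2 4369/5000
s(0.5y) = (1/(2401/2500) − 1)/(1/2) = 198/2401 ≈ 8.2466%

step 1 [0.5y] bond c/2=1/25: DF=(31213/31250 − 1/25·(0))/(1+1/25) = 2401/2500 ≈ 0.960400
step 2 [1y] zero: DF = P = 1843/2000 ≈ 0.921500
step 3 [1.5y] zero: DF = P = 4369/5000 ≈ 0.873800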